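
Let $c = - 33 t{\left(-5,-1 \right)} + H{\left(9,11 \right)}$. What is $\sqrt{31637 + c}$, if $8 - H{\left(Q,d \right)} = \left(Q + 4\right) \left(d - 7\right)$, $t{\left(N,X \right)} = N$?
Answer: $\sqrt{31758} \approx 178.21$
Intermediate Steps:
$H{\left(Q,d \right)} = 8 - \left(-7 + d\right) \left(4 + Q\right)$ ($H{\left(Q,d \right)} = 8 - \left(Q + 4\right) \left(d - 7\right) = 8 - \left(4 + Q\right) \left(-7 + d\right) = 8 - \left(-7 + d\right) \left(4 + Q\right)$)
$c = 121$ ($c = \left(-33\right) \left(-5\right) + \left(36 - 44 + 7 \cdot 9 - 9 \cdot 11\right) = 165 + \left(36 - 44 + 63 - 99\right) = 165 - 44 = 121$)
$\sqrt{31637 + c} = \sqrt{31637 + 121} = \sqrt{31758}$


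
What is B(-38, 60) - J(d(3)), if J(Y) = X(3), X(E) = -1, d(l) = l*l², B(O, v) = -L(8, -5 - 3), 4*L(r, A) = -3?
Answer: 7/4 ≈ 1.7500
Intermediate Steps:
L(r, A) = -¾ (L(r, A) = (¼)*(-3) = -¾)
B(O, v) = ¾ (B(O, v) = -1*(-¾) = ¾)
d(l) = l³
J(Y) = -1
B(-38, 60) - J(d(3)) = ¾ - 1*(-1) = ¾ + 1 = 7/4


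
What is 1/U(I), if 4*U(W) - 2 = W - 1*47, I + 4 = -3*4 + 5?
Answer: -1/14 ≈ -0.071429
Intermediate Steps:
I = -11 (I = -4 + (-3*4 + 5) = -4 + (-12 + 5) = -4 - 7 = -11)
U(W) = -45/4 + W/4 (U(W) = 1/2 + (W - 1*47)/4 = 1/2 + (W - 47)/4 = 1/2 + (-47 + W)/4 = 1/2 + (-47/4 + W/4) = -45/4 + W/4)
1/U(I) = 1/(-45/4 + (1/4)*(-11)) = 1/(-45/4 - 11/4) = 1/(-14) = -1/14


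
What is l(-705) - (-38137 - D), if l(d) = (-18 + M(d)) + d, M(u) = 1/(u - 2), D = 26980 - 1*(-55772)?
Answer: 84957361/707 ≈ 1.2017e+5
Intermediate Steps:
D = 82752 (D = 26980 + 55772 = 82752)
M(u) = 1/(-2 + u)
l(d) = -18 + d + 1/(-2 + d) (l(d) = (-18 + 1/(-2 + d)) + d = -18 + d + 1/(-2 + d))
l(-705) - (-38137 - D) = (1 + (-18 - 705)*(-2 - 705))/(-2 - 705) - (-38137 - 1*82752) = (1 - 723*(-707))/(-707) - (-38137 - 82752) = -(1 + 511161)/707 - 1*(-120889) = -1/707*511162 + 120889 = -511162/707 + 120889 = 84957361/707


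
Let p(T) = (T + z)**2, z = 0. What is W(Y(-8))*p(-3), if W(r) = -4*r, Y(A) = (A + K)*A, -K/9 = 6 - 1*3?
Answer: -10080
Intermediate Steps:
p(T) = T**2 (p(T) = (T + 0)**2 = T**2)
K = -27 (K = -9*(6 - 1*3) = -9*(6 - 3) = -9*3 = -27)
Y(A) = A*(-27 + A) (Y(A) = (A - 27)*A = (-27 + A)*A = A*(-27 + A))
W(Y(-8))*p(-3) = -(-32)*(-27 - 8)*(-3)**2 = -(-32)*(-35)*9 = -4*280*9 = -1120*9 = -10080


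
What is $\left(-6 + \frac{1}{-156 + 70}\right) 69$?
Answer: $- \frac{35673}{86} \approx -414.8$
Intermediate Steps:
$\left(-6 + \frac{1}{-156 + 70}\right) 69 = \left(-6 + \frac{1}{-86}\right) 69 = \left(-6 - \frac{1}{86}\right) 69 = \left(- \frac{517}{86}\right) 69 = - \frac{35673}{86}$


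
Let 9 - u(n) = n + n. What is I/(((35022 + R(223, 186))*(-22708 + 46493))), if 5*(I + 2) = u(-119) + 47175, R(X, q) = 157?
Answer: 47412/4183662575 ≈ 1.1333e-5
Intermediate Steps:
u(n) = 9 - 2*n (u(n) = 9 - (n + n) = 9 - 2*n)
I = 47412/5 (I = -2 + ((9 - 2*(-119)) + 47175)/5 = -2 + ((9 + 238) + 47175)/5 = -2 + (247 + 47175)/5 = -2 + (1/5)*47422 = -2 + 47422/5 = 47412/5 ≈ 9482.4)
I/(((35022 + R(223, 186))*(-22708 + 46493))) = 47412/(5*(((35022 + 157)*(-22708 + 46493)))) = 47412/(5*((35179*23785))) = (47412/5)/836732515 = (47412/5)*(1/836732515) = 47412/4183662575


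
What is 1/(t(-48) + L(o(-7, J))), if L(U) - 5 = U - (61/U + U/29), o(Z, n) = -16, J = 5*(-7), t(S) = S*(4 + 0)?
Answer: -464/92167 ≈ -0.0050343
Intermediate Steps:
t(S) = 4*S (t(S) = S*4 = 4*S)
J = -35
L(U) = 5 - 61/U + 28*U/29 (L(U) = 5 + (U - (61/U + U/29)) = 5 + (U + (-61/U - U/29)) = 5 + (-61/U + 28*U/29) = 5 - 61/U + 28*U/29)
1/(t(-48) + L(o(-7, J))) = 1/(4*(-48) + (5 - 61/(-16) + (28/29)*(-16))) = 1/(-192 + (5 - 61*(-1/16) - 448/29)) = 1/(-192 + (5 + 61/16 - 448/29)) = 1/(-192 - 3079/464) = 1/(-92167/464) = -464/92167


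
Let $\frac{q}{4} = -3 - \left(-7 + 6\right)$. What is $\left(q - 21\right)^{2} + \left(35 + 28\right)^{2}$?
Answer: $4810$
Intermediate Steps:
$q = -8$ ($q = 4 \left(-3 - \left(-7 + 6\right)\right) = 4 \left(-3 - -1\right) = 4 \left(-3 + 1\right) = 4 \left(-2\right) = -8$)
$\left(q - 21\right)^{2} + \left(35 + 28\right)^{2} = \left(-8 - 21\right)^{2} + \left(35 + 28\right)^{2} = \left(-29\right)^{2} + 63^{2} = 841 + 3969 = 4810$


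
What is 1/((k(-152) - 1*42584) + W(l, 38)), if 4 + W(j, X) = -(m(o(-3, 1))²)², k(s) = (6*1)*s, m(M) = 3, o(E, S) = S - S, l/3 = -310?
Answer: -1/43581 ≈ -2.2946e-5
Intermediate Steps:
l = -930 (l = 3*(-310) = -930)
o(E, S) = 0
k(s) = 6*s
W(j, X) = -85 (W(j, X) = -4 - (3²)² = -4 - 1*9² = -4 - 1*81 = -4 - 81 = -85)
1/((k(-152) - 1*42584) + W(l, 38)) = 1/((6*(-152) - 1*42584) - 85) = 1/((-912 - 42584) - 85) = 1/(-43496 - 85) = 1/(-43581) = -1/43581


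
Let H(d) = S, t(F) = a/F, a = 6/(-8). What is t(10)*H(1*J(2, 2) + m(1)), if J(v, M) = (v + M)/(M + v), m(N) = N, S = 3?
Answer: -9/40 ≈ -0.22500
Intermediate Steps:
a = -¾ (a = 6*(-⅛) = -¾ ≈ -0.75000)
J(v, M) = 1 (J(v, M) = (M + v)/(M + v) = 1)
t(F) = -3/(4*F)
H(d) = 3
t(10)*H(1*J(2, 2) + m(1)) = -¾/10*3 = -¾*⅒*3 = -3/40*3 = -9/40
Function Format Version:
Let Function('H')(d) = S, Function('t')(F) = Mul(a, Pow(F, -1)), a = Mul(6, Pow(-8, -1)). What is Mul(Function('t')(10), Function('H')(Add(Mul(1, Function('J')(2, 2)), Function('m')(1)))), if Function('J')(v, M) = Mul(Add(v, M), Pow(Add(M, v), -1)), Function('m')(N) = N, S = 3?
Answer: Rational(-9, 40) ≈ -0.22500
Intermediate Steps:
a = Rational(-3, 4) (a = Mul(6, Rational(-1, 8)) = Rational(-3, 4) ≈ -0.75000)
Function('J')(v, M) = 1 (Function('J')(v, M) = Mul(Add(M, v), Pow(Add(M, v), -1)) = 1)
Function('t')(F) = Mul(Rational(-3, 4), Pow(F, -1))
Function('H')(d) = 3
Mul(Function('t')(10), Function('H')(Add(Mul(1, Function('J')(2, 2)), Function('m')(1)))) = Mul(Mul(Rational(-3, 4), Pow(10, -1)), 3) = Mul(Mul(Rational(-3, 4), Rational(1, 10)), 3) = Mul(Rational(-3, 40), 3) = Rational(-9, 40)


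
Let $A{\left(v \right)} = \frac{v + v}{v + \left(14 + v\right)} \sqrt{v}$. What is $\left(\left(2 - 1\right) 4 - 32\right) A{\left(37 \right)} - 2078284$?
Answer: $-2078284 - \frac{259 \sqrt{37}}{11} \approx -2.0784 \cdot 10^{6}$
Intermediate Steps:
$A{\left(v \right)} = \frac{2 v^{\frac{3}{2}}}{14 + 2 v}$ ($A{\left(v \right)} = \frac{2 v}{14 + 2 v} \sqrt{v} = \frac{2 v^{\frac{3}{2}}}{14 + 2 v}$)
$\left(\left(2 - 1\right) 4 - 32\right) A{\left(37 \right)} - 2078284 = \left(\left(2 - 1\right) 4 - 32\right) \frac{37^{\frac{3}{2}}}{7 + 37} - 2078284 = \left(1 \cdot 4 - 32\right) \frac{37 \sqrt{37}}{44} - 2078284 = \left(4 - 32\right) 37 \sqrt{37} \cdot \frac{1}{44} - 2078284 = - 28 \frac{37 \sqrt{37}}{44} - 2078284 = - \frac{259 \sqrt{37}}{11} - 2078284 = -2078284 - \frac{259 \sqrt{37}}{11}$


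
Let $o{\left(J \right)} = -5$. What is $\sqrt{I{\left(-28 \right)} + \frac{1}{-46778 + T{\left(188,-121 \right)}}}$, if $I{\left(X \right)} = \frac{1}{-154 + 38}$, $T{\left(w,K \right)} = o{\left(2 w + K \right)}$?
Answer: $\frac{9 i \sqrt{785533353}}{2713414} \approx 0.092963 i$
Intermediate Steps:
$T{\left(w,K \right)} = -5$
$I{\left(X \right)} = - \frac{1}{116}$ ($I{\left(X \right)} = \frac{1}{-116} = - \frac{1}{116}$)
$\sqrt{I{\left(-28 \right)} + \frac{1}{-46778 + T{\left(188,-121 \right)}}} = \sqrt{- \frac{1}{116} + \frac{1}{-46778 - 5}} = \sqrt{- \frac{1}{116} + \frac{1}{-46783}} = \sqrt{- \frac{1}{116} - \frac{1}{46783}} = \sqrt{- \frac{46899}{5426828}} = \frac{9 i \sqrt{785533353}}{2713414}$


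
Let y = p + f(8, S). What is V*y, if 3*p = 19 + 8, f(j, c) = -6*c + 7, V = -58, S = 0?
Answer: -928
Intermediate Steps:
f(j, c) = 7 - 6*c
p = 9 (p = (19 + 8)/3 = (⅓)*27 = 9)
y = 16 (y = 9 + (7 - 6*0) = 9 + (7 + 0) = 9 + 7 = 16)
V*y = -58*16 = -928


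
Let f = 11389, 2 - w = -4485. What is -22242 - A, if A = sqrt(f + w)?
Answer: -22368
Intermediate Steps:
w = 4487 (w = 2 - 1*(-4485) = 2 + 4485 = 4487)
A = 126 (A = sqrt(11389 + 4487) = sqrt(15876) = 126)
-22242 - A = -22242 - 1*126 = -22242 - 126 = -22368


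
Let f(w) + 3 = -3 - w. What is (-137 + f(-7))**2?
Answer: 18496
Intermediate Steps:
f(w) = -6 - w (f(w) = -3 + (-3 - w) = -6 - w)
(-137 + f(-7))**2 = (-137 + (-6 - 1*(-7)))**2 = (-137 + (-6 + 7))**2 = (-137 + 1)**2 = (-136)**2 = 18496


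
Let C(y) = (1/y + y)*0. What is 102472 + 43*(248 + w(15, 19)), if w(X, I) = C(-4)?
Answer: 113136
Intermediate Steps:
C(y) = 0 (C(y) = (y + 1/y)*0 = 0)
w(X, I) = 0
102472 + 43*(248 + w(15, 19)) = 102472 + 43*(248 + 0) = 102472 + 43*248 = 102472 + 10664 = 113136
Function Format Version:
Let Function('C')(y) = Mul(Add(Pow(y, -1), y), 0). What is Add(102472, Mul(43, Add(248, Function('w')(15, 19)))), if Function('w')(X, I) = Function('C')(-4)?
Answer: 113136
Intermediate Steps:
Function('C')(y) = 0 (Function('C')(y) = Mul(Add(y, Pow(y, -1)), 0) = 0)
Function('w')(X, I) = 0
Add(102472, Mul(43, Add(248, Function('w')(15, 19)))) = Add(102472, Mul(43, Add(248, 0))) = Add(102472, Mul(43, 248)) = Add(102472, 10664) = 113136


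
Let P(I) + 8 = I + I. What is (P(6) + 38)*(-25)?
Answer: -1050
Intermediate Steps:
P(I) = -8 + 2*I (P(I) = -8 + (I + I) = -8 + 2*I)
(P(6) + 38)*(-25) = ((-8 + 2*6) + 38)*(-25) = ((-8 + 12) + 38)*(-25) = (4 + 38)*(-25) = 42*(-25) = -1050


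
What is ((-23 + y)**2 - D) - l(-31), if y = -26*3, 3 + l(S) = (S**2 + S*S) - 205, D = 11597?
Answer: -3110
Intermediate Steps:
l(S) = -208 + 2*S**2 (l(S) = -3 + ((S**2 + S*S) - 205) = -3 + ((S**2 + S**2) - 205) = -3 + (2*S**2 - 205) = -3 + (-205 + 2*S**2) = -208 + 2*S**2)
y = -78
((-23 + y)**2 - D) - l(-31) = ((-23 - 78)**2 - 1*11597) - (-208 + 2*(-31)**2) = ((-101)**2 - 11597) - (-208 + 2*961) = (10201 - 11597) - (-208 + 1922) = -1396 - 1*1714 = -1396 - 1714 = -3110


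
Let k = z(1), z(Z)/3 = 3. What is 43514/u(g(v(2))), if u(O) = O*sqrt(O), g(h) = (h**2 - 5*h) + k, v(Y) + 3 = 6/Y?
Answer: 43514/27 ≈ 1611.6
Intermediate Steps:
z(Z) = 9 (z(Z) = 3*3 = 9)
k = 9
v(Y) = -3 + 6/Y
g(h) = 9 + h**2 - 5*h (g(h) = (h**2 - 5*h) + 9 = 9 + h**2 - 5*h)
u(O) = O**(3/2)
43514/u(g(v(2))) = 43514/((9 + (-3 + 6/2)**2 - 5*(-3 + 6/2))**(3/2)) = 43514/((9 + (-3 + 6*(1/2))**2 - 5*(-3 + 6*(1/2)))**(3/2)) = 43514/((9 + (-3 + 3)**2 - 5*(-3 + 3))**(3/2)) = 43514/((9 + 0**2 - 5*0)**(3/2)) = 43514/((9 + 0 + 0)**(3/2)) = 43514/(9**(3/2)) = 43514/27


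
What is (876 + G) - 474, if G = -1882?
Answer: -1480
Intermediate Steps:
(876 + G) - 474 = (876 - 1882) - 474 = -1006 - 474 = -1480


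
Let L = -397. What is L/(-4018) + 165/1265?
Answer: 21185/92414 ≈ 0.22924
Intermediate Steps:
L/(-4018) + 165/1265 = -397/(-4018) + 165/1265 = -397*(-1/4018) + 165*(1/1265) = 397/4018 + 3/23 = 21185/92414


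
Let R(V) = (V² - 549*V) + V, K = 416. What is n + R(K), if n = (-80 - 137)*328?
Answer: -126088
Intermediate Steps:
R(V) = V² - 548*V
n = -71176 (n = -217*328 = -71176)
n + R(K) = -71176 + 416*(-548 + 416) = -71176 + 416*(-132) = -71176 - 54912 = -126088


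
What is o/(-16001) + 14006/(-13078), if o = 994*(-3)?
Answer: -92555705/104630539 ≈ -0.88460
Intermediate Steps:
o = -2982
o/(-16001) + 14006/(-13078) = -2982/(-16001) + 14006/(-13078) = -2982*(-1/16001) + 14006*(-1/13078) = 2982/16001 - 7003/6539 = -92555705/104630539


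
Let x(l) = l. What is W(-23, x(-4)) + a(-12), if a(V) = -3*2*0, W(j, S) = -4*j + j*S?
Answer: 184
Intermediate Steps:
W(j, S) = -4*j + S*j
a(V) = 0 (a(V) = -6*0 = 0)
W(-23, x(-4)) + a(-12) = -23*(-4 - 4) + 0 = -23*(-8) + 0 = 184 + 0 = 184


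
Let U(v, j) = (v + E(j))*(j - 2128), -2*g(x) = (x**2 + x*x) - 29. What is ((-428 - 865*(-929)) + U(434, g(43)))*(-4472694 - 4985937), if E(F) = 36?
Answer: 10018752210558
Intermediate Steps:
g(x) = 29/2 - x**2 (g(x) = -((x**2 + x*x) - 29)/2 = -((x**2 + x**2) - 29)/2 = -(2*x**2 - 29)/2 = -(-29 + 2*x**2)/2 = 29/2 - x**2)
U(v, j) = (-2128 + j)*(36 + v) (U(v, j) = (v + 36)*(j - 2128) = (36 + v)*(-2128 + j) = (-2128 + j)*(36 + v))
((-428 - 865*(-929)) + U(434, g(43)))*(-4472694 - 4985937) = ((-428 - 865*(-929)) + (-76608 - 2128*434 + 36*(29/2 - 1*43**2) + (29/2 - 1*43**2)*434))*(-4472694 - 4985937) = ((-428 + 803585) + (-76608 - 923552 + 36*(29/2 - 1*1849) + (29/2 - 1*1849)*434))*(-9458631) = (803157 + (-76608 - 923552 + 36*(29/2 - 1849) + (29/2 - 1849)*434))*(-9458631) = (803157 + (-76608 - 923552 + 36*(-3669/2) - 3669/2*434))*(-9458631) = (803157 + (-76608 - 923552 - 66042 - 796173))*(-9458631) = (803157 - 1862375)*(-9458631) = -1059218*(-9458631) = 10018752210558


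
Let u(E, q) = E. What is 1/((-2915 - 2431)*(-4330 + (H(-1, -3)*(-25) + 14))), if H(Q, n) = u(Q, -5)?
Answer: 1/22939686 ≈ 4.3593e-8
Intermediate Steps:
H(Q, n) = Q
1/((-2915 - 2431)*(-4330 + (H(-1, -3)*(-25) + 14))) = 1/((-2915 - 2431)*(-4330 + (-1*(-25) + 14))) = 1/(-5346*(-4330 + (25 + 14))) = 1/(-5346*(-4330 + 39)) = 1/(-5346*(-4291)) = 1/22939686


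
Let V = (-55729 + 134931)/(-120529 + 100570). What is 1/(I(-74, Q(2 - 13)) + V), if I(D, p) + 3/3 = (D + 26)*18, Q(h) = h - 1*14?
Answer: -19959/17343737 ≈ -0.0011508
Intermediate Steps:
Q(h) = -14 + h (Q(h) = h - 14 = -14 + h)
V = -79202/19959 (V = 79202/(-19959) = 79202*(-1/19959) = -79202/19959 ≈ -3.9682)
I(D, p) = 467 + 18*D (I(D, p) = -1 + (D + 26)*18 = -1 + (26 + D)*18 = -1 + (468 + 18*D) = 467 + 18*D)
1/(I(-74, Q(2 - 13)) + V) = 1/((467 + 18*(-74)) - 79202/19959) = 1/((467 - 1332) - 79202/19959) = 1/(-865 - 79202/19959) = 1/(-17343737/19959) = -19959/17343737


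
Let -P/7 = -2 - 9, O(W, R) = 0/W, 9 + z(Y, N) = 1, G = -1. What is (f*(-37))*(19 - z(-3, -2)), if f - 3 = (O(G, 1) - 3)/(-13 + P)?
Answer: -188811/64 ≈ -2950.2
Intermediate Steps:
z(Y, N) = -8 (z(Y, N) = -9 + 1 = -8)
O(W, R) = 0
P = 77 (P = -7*(-2 - 9) = -7*(-11) = 77)
f = 189/64 (f = 3 + (0 - 3)/(-13 + 77) = 3 - 3/64 = 189/64 ≈ 2.9531)
(f*(-37))*(19 - z(-3, -2)) = ((189/64)*(-37))*(19 - 1*(-8)) = -6993*(19 + 8)/64 = -6993/64*27 = -188811/64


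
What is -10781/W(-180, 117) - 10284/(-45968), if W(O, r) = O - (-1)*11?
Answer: 735679/11492 ≈ 64.017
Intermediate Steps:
W(O, r) = 11 + O (W(O, r) = O - 1*(-11) = O + 11 = 11 + O)
-10781/W(-180, 117) - 10284/(-45968) = -10781/(11 - 180) - 10284/(-45968) = -10781/(-169) - 10284*(-1/45968) = -10781*(-1/169) + 2571/11492 = 10781/169 + 2571/11492 = 735679/11492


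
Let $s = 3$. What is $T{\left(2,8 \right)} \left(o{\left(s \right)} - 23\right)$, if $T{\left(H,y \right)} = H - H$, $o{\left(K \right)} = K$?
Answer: $0$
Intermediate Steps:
$T{\left(H,y \right)} = 0$
$T{\left(2,8 \right)} \left(o{\left(s \right)} - 23\right) = 0 \left(3 - 23\right) = 0 \left(-20\right) = 0$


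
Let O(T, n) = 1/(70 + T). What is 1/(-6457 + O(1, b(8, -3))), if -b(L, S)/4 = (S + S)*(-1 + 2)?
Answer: -71/458446 ≈ -0.00015487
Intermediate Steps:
b(L, S) = -8*S (b(L, S) = -4*(S + S)*(-1 + 2) = -4*2*S = -8*S)
1/(-6457 + O(1, b(8, -3))) = 1/(-6457 + 1/(70 + 1)) = 1/(-6457 + 1/71) = 1/(-458446/71) = -71/458446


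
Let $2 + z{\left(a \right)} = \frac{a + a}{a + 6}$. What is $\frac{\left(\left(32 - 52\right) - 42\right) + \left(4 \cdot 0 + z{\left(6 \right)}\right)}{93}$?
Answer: $- \frac{21}{31} \approx -0.67742$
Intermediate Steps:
$z{\left(a \right)} = -2 + \frac{2 a}{6 + a}$ ($z{\left(a \right)} = -2 + \frac{a + a}{a + 6} = -2 + \frac{2 a}{6 + a}$)
$\frac{\left(\left(32 - 52\right) - 42\right) + \left(4 \cdot 0 + z{\left(6 \right)}\right)}{93} = \frac{\left(\left(32 - 52\right) - 42\right) + \left(4 \cdot 0 - \frac{12}{6 + 6}\right)}{93} = \left(\left(-20 - 42\right) + \left(0 - \frac{12}{12}\right)\right) \frac{1}{93} = \left(-62 + \left(0 - 1\right)\right) \frac{1}{93} = \left(-62 - 1\right) \frac{1}{93} = \left(-63\right) \frac{1}{93} = - \frac{21}{31}$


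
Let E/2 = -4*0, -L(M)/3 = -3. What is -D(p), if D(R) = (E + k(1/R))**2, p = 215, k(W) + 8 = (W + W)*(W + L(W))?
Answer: -133903301184/2136750625 ≈ -62.667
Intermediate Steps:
L(M) = 9 (L(M) = -3*(-3) = 9)
k(W) = -8 + 2*W*(9 + W) (k(W) = -8 + (W + W)*(W + 9) = -8 + (2*W)*(9 + W) = -8 + 2*W*(9 + W))
E = 0 (E = 2*(-4*0) = 2*0 = 0)
D(R) = (-8 + 2/R**2 + 18/R)**2 (D(R) = (0 + (-8 + 2*(1/R)**2 + 18/R))**2 = (0 + (-8 + 2/R**2 + 18/R))**2 = (-8 + 2/R**2 + 18/R)**2)
-D(p) = -4*(1 - 4*215**2 + 9*215)**2/215**4 = -4*(1 - 4*46225 + 1935)**2/2136750625 = -4*(1 - 184900 + 1935)**2/2136750625 = -4*(-182964)**2/2136750625 = -4*33475825296/2136750625 = -1*133903301184/2136750625 = -133903301184/2136750625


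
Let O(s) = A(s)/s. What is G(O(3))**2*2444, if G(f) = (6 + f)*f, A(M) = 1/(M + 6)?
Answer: 64934636/531441 ≈ 122.19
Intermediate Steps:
A(M) = 1/(6 + M)
O(s) = 1/(s*(6 + s)) (O(s) = 1/((6 + s)*s) = 1/(s*(6 + s)))
G(f) = f*(6 + f)
G(O(3))**2*2444 = ((1/(3*(6 + 3)))*(6 + 1/(3*(6 + 3))))**2*2444 = (((1/3)/9)*(6 + (1/3)/9))**2*2444 = (((1/3)*(1/9))*(6 + (1/3)*(1/9)))**2*2444 = ((6 + 1/27)/27)**2*2444 = ((1/27)*(163/27))**2*2444 = (163/729)**2*2444 = (26569/531441)*2444 = 64934636/531441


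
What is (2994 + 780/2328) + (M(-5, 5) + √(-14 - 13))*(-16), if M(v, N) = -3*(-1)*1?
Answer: 571589/194 - 48*I*√3 ≈ 2946.3 - 83.138*I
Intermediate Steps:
M(v, N) = 3 (M(v, N) = 3*1 = 3)
(2994 + 780/2328) + (M(-5, 5) + √(-14 - 13))*(-16) = (2994 + 780/2328) + (3 + √(-14 - 13))*(-16) = (2994 + 780*(1/2328)) + (3 + √(-27))*(-16) = (2994 + 65/194) + (3 + 3*I*√3)*(-16) = 580901/194 + (-48 - 48*I*√3) = 571589/194 - 48*I*√3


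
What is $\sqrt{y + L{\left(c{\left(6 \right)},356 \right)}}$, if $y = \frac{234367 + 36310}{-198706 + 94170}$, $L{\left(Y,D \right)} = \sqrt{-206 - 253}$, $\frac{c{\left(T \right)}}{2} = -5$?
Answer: $\frac{\sqrt{-7073872718 + 8195831472 i \sqrt{51}}}{52268} \approx 3.0815 + 3.4763 i$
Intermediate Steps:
$c{\left(T \right)} = -10$ ($c{\left(T \right)} = 2 \left(-5\right) = -10$)
$L{\left(Y,D \right)} = 3 i \sqrt{51}$ ($L{\left(Y,D \right)} = \sqrt{-459} = 3 i \sqrt{51}$)
$y = - \frac{270677}{104536}$ ($y = \frac{270677}{-104536} = 270677 \left(- \frac{1}{104536}\right) = - \frac{270677}{104536} \approx -2.5893$)
$\sqrt{y + L{\left(c{\left(6 \right)},356 \right)}} = \sqrt{- \frac{270677}{104536} + 3 i \sqrt{51}}$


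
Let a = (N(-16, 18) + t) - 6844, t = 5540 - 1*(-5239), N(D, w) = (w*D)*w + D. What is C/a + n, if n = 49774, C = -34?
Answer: 62964144/1265 ≈ 49774.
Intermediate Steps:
N(D, w) = D + D*w² (N(D, w) = (D*w)*w + D = D*w² + D = D + D*w²)
t = 10779 (t = 5540 + 5239 = 10779)
a = -1265 (a = (-16*(1 + 18²) + 10779) - 6844 = (-16*(1 + 324) + 10779) - 6844 = (-16*325 + 10779) - 6844 = (-5200 + 10779) - 6844 = 5579 - 6844 = -1265)
C/a + n = -34/(-1265) + 49774 = -34*(-1/1265) + 49774 = 34/1265 + 49774 = 62964144/1265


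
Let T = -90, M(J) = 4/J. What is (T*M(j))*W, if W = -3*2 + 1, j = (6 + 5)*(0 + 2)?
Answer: 900/11 ≈ 81.818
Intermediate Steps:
j = 22 (j = 11*2 = 22)
W = -5 (W = -6 + 1 = -5)
(T*M(j))*W = -360/22*(-5) = -90*2/11*(-5) = -180/11*(-5) = 900/11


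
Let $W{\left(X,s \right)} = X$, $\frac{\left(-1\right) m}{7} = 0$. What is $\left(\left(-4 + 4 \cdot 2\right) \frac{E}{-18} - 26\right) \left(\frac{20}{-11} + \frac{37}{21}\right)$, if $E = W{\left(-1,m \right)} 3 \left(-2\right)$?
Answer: $\frac{1066}{693} \approx 1.5382$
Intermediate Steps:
$m = 0$ ($m = \left(-7\right) 0 = 0$)
$E = 6$ ($E = \left(-1\right) 3 \left(-2\right) = \left(-3\right) \left(-2\right) = 6$)
$\left(\left(-4 + 4 \cdot 2\right) \frac{E}{-18} - 26\right) \left(\frac{20}{-11} + \frac{37}{21}\right) = \left(\left(-4 + 4 \cdot 2\right) \frac{6}{-18} - 26\right) \left(\frac{20}{-11} + \frac{37}{21}\right) = \left(\left(-4 + 8\right) 6 \left(- \frac{1}{18}\right) - 26\right) \left(20 \left(- \frac{1}{11}\right) + 37 \cdot \frac{1}{21}\right) = \left(4 \left(- \frac{1}{3}\right) - 26\right) \left(- \frac{20}{11} + \frac{37}{21}\right) = \left(- \frac{4}{3} - 26\right) \left(- \frac{13}{231}\right) = \left(- \frac{82}{3}\right) \left(- \frac{13}{231}\right) = \frac{1066}{693}$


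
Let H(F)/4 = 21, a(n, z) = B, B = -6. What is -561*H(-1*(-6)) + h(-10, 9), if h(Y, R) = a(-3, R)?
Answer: -47130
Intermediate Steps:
a(n, z) = -6
h(Y, R) = -6
H(F) = 84 (H(F) = 4*21 = 84)
-561*H(-1*(-6)) + h(-10, 9) = -561*84 - 6 = -47124 - 6 = -47130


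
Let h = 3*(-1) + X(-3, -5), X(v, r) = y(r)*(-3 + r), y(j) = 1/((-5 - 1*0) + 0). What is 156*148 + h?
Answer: 115433/5 ≈ 23087.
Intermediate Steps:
y(j) = -⅕ (y(j) = 1/((-5 + 0) + 0) = 1/(-5 + 0) = 1/(-5) = -⅕)
X(v, r) = ⅗ - r/5 (X(v, r) = -(-3 + r)/5 = ⅗ - r/5)
h = -7/5 (h = 3*(-1) + (⅗ - ⅕*(-5)) = -3 + (⅗ + 1) = -3 + 8/5 = -7/5 ≈ -1.4000)
156*148 + h = 156*148 - 7/5 = 23088 - 7/5 = 115433/5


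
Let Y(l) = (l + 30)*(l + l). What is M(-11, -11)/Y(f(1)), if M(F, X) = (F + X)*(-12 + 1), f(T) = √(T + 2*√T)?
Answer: -121/897 + 1210*√3/897 ≈ 2.2015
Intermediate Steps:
Y(l) = 2*l*(30 + l) (Y(l) = (30 + l)*(2*l) = 2*l*(30 + l))
M(F, X) = -11*F - 11*X (M(F, X) = (F + X)*(-11) = -11*F - 11*X)
M(-11, -11)/Y(f(1)) = (-11*(-11) - 11*(-11))/((2*√(1 + 2*√1)*(30 + √(1 + 2*√1)))) = (121 + 121)/((2*√(1 + 2*1)*(30 + √(1 + 2*1)))) = 242/((2*√(1 + 2)*(30 + √(1 + 2)))) = 242/((2*√3*(30 + √3))) = 242*(√3/(6*(30 + √3))) = 121*√3/(3*(30 + √3))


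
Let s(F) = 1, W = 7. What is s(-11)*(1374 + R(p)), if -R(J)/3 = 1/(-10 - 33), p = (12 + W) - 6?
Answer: 59085/43 ≈ 1374.1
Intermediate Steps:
p = 13 (p = (12 + 7) - 6 = 19 - 6 = 13)
R(J) = 3/43 (R(J) = -3/(-10 - 33) = -3/(-43) = -3*(-1/43) = 3/43)
s(-11)*(1374 + R(p)) = 1*(1374 + 3/43) = 1*(59085/43) = 59085/43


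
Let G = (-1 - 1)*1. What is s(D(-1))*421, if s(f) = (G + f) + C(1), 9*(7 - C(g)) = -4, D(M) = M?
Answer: 16840/9 ≈ 1871.1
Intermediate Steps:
C(g) = 67/9 (C(g) = 7 - ⅑*(-4) = 7 + 4/9 = 67/9)
G = -2 (G = -2*1 = -2)
s(f) = 49/9 + f (s(f) = (-2 + f) + 67/9 = 49/9 + f)
s(D(-1))*421 = (49/9 - 1)*421 = (40/9)*421 = 16840/9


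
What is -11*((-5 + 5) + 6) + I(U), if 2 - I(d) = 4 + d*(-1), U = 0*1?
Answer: -68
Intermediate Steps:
U = 0
I(d) = -2 + d (I(d) = 2 - (4 + d*(-1)) = 2 - (4 - d) = 2 + (-4 + d) = -2 + d)
-11*((-5 + 5) + 6) + I(U) = -11*((-5 + 5) + 6) + (-2 + 0) = -11*(0 + 6) - 2 = -11*6 - 2 = -66 - 2 = -68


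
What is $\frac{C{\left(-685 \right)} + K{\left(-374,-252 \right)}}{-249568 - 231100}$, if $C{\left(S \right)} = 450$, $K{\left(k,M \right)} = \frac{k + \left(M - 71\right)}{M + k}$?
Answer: $- \frac{282397}{300898168} \approx -0.00093851$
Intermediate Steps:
$K{\left(k,M \right)} = \frac{-71 + M + k}{M + k}$ ($K{\left(k,M \right)} = \frac{k + \left(-71 + M\right)}{M + k} = \frac{-71 + M + k}{M + k}$)
$\frac{C{\left(-685 \right)} + K{\left(-374,-252 \right)}}{-249568 - 231100} = \frac{450 + \frac{-71 - 252 - 374}{-252 - 374}}{-249568 - 231100} = \frac{450 + \frac{1}{-626} \left(-697\right)}{-480668} = \left(450 - - \frac{697}{626}\right) \left(- \frac{1}{480668}\right) = \left(450 + \frac{697}{626}\right) \left(- \frac{1}{480668}\right) = \frac{282397}{626} \left(- \frac{1}{480668}\right) = - \frac{282397}{300898168}$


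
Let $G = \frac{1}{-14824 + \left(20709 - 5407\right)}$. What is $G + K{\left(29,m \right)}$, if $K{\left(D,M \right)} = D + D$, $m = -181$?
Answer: $\frac{27725}{478} \approx 58.002$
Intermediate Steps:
$K{\left(D,M \right)} = 2 D$
$G = \frac{1}{478}$ ($G = \frac{1}{-14824 + 15302} = \frac{1}{478} \approx 0.002092$)
$G + K{\left(29,m \right)} = \frac{1}{478} + 2 \cdot 29 = \frac{1}{478} + 58 = \frac{27725}{478}$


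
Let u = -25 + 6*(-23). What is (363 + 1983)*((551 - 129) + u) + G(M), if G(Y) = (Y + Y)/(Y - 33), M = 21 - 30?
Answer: 4253301/7 ≈ 6.0761e+5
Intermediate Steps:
u = -163 (u = -25 - 138 = -163)
M = -9
G(Y) = 2*Y/(-33 + Y) (G(Y) = (2*Y)/(-33 + Y) = 2*Y/(-33 + Y))
(363 + 1983)*((551 - 129) + u) + G(M) = (363 + 1983)*((551 - 129) - 163) + 2*(-9)/(-33 - 9) = 2346*(422 - 163) + 2*(-9)/(-42) = 2346*259 + 2*(-9)*(-1/42) = 607614 + 3/7 = 4253301/7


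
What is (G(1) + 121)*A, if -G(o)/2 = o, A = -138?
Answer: -16422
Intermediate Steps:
G(o) = -2*o
(G(1) + 121)*A = (-2*1 + 121)*(-138) = (-2 + 121)*(-138) = 119*(-138) = -16422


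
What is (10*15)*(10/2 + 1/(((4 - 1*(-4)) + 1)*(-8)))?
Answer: 8975/12 ≈ 747.92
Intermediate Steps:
(10*15)*(10/2 + 1/(((4 - 1*(-4)) + 1)*(-8))) = 150*(10*(1/2) - 1/8/((4 + 4) + 1)) = 150*(5 - 1/8/(8 + 1)) = 150*(5 - 1/8/9) = 150*(5 + (1/9)*(-1/8)) = 150*(5 - 1/72) = 150*(359/72) = 8975/12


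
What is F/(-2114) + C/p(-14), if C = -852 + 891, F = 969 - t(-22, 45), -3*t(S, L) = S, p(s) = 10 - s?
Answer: 29683/25368 ≈ 1.1701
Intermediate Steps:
t(S, L) = -S/3
F = 2885/3 (F = 969 - (-1)*(-22)/3 = 969 - 1*22/3 = 969 - 22/3 = 2885/3 ≈ 961.67)
C = 39
F/(-2114) + C/p(-14) = (2885/3)/(-2114) + 39/(10 - 1*(-14)) = (2885/3)*(-1/2114) + 39/(10 + 14) = -2885/6342 + 39/24 = -2885/6342 + 39*(1/24) = -2885/6342 + 13/8 = 29683/25368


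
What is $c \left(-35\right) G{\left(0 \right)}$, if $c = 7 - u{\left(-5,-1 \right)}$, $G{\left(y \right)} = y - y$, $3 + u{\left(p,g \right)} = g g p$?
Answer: $0$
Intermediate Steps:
$u{\left(p,g \right)} = -3 + p g^{2}$ ($u{\left(p,g \right)} = -3 + g g p = -3 + g^{2} p = -3 + p g^{2}$)
$G{\left(y \right)} = 0$
$c = 15$ ($c = 7 - \left(-3 - 5 \left(-1\right)^{2}\right) = 7 - \left(-3 - 5\right) = 7 - -8 = 7 + 8 = 15$)
$c \left(-35\right) G{\left(0 \right)} = 15 \left(-35\right) 0 = \left(-525\right) 0 = 0$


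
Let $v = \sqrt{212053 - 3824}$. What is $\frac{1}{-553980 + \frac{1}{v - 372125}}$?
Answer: $- \frac{76713381761608205}{42497679228501863213401} + \frac{\sqrt{208229}}{42497679228501863213401} \approx -1.8051 \cdot 10^{-6}$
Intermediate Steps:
$v = \sqrt{208229} \approx 456.32$
$\frac{1}{-553980 + \frac{1}{v - 372125}} = \frac{1}{-553980 + \frac{1}{\sqrt{208229} - 372125}} = \frac{1}{-553980 + \frac{1}{-372125 + \sqrt{208229}}}$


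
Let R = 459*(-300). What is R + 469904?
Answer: 332204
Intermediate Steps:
R = -137700
R + 469904 = -137700 + 469904 = 332204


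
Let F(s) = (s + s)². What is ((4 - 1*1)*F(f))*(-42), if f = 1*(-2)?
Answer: -2016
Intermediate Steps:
f = -2
F(s) = 4*s² (F(s) = (2*s)² = 4*s²)
((4 - 1*1)*F(f))*(-42) = ((4 - 1*1)*(4*(-2)²))*(-42) = ((4 - 1)*(4*4))*(-42) = (3*16)*(-42) = 48*(-42) = -2016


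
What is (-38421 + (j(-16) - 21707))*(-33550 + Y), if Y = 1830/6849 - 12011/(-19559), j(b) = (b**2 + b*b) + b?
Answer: 89333232684953104/44653197 ≈ 2.0006e+9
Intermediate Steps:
j(b) = b + 2*b**2 (j(b) = (b**2 + b**2) + b = 2*b**2 + b = b + 2*b**2)
Y = 39352103/44653197 (Y = 1830*(1/6849) - 12011*(-1/19559) = 610/2283 + 12011/19559 = 39352103/44653197 ≈ 0.88128)
(-38421 + (j(-16) - 21707))*(-33550 + Y) = (-38421 + (-16*(1 + 2*(-16)) - 21707))*(-33550 + 39352103/44653197) = (-38421 + (-16*(1 - 32) - 21707))*(-1498075407247/44653197) = (-38421 + (-16*(-31) - 21707))*(-1498075407247/44653197) = (-38421 + (496 - 21707))*(-1498075407247/44653197) = (-38421 - 21211)*(-1498075407247/44653197) = -59632*(-1498075407247/44653197) = 89333232684953104/44653197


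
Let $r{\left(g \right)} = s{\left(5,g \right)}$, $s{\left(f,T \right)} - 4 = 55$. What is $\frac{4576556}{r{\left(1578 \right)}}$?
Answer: $\frac{4576556}{59} \approx 77569.0$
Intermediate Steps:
$s{\left(f,T \right)} = 59$ ($s{\left(f,T \right)} = 4 + 55 = 59$)
$r{\left(g \right)} = 59$
$\frac{4576556}{r{\left(1578 \right)}} = \frac{4576556}{59}$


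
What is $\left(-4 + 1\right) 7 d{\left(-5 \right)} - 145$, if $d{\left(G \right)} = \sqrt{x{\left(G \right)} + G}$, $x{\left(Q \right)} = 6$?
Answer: $-166$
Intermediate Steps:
$d{\left(G \right)} = \sqrt{6 + G}$
$\left(-4 + 1\right) 7 d{\left(-5 \right)} - 145 = \left(-4 + 1\right) 7 \sqrt{6 - 5} - 145 = \left(-3\right) 7 \sqrt{1} - 145 = \left(-21\right) 1 - 145 = -21 - 145 = -166$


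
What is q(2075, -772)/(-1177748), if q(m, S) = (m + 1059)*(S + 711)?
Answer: 95587/588874 ≈ 0.16232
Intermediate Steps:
q(m, S) = (711 + S)*(1059 + m) (q(m, S) = (1059 + m)*(711 + S) = (711 + S)*(1059 + m))
q(2075, -772)/(-1177748) = (752949 + 711*2075 + 1059*(-772) - 772*2075)/(-1177748) = (752949 + 1475325 - 817548 - 1601900)*(-1/1177748) = -191174*(-1/1177748) = 95587/588874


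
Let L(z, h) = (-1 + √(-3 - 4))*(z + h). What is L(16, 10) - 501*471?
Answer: -235997 + 26*I*√7 ≈ -2.36e+5 + 68.79*I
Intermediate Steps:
L(z, h) = (-1 + I*√7)*(h + z) (L(z, h) = (-1 + √(-7))*(h + z) = (-1 + I*√7)*(h + z))
L(16, 10) - 501*471 = (-1*10 - 1*16 + I*10*√7 + I*16*√7) - 501*471 = (-10 - 16 + 10*I*√7 + 16*I*√7) - 235971 = (-26 + 26*I*√7) - 235971 = -235997 + 26*I*√7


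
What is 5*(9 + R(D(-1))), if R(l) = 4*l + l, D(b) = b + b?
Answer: -5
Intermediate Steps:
D(b) = 2*b
R(l) = 5*l
5*(9 + R(D(-1))) = 5*(9 + 5*(2*(-1))) = 5*(9 + 5*(-2)) = 5*(9 - 10) = 5*(-1) = -5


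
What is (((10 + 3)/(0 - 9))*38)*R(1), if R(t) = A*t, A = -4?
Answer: 1976/9 ≈ 219.56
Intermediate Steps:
R(t) = -4*t
(((10 + 3)/(0 - 9))*38)*R(1) = (((10 + 3)/(0 - 9))*38)*(-4*1) = ((13/(-9))*38)*(-4) = ((13*(-⅑))*38)*(-4) = -13/9*38*(-4) = -494/9*(-4) = 1976/9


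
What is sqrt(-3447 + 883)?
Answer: 2*I*sqrt(641) ≈ 50.636*I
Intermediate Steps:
sqrt(-3447 + 883) = sqrt(-2564) = 2*I*sqrt(641)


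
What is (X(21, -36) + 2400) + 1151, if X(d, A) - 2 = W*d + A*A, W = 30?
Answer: 5479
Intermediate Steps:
X(d, A) = 2 + A² + 30*d (X(d, A) = 2 + (30*d + A*A) = 2 + (30*d + A²) = 2 + (A² + 30*d) = 2 + A² + 30*d)
(X(21, -36) + 2400) + 1151 = ((2 + (-36)² + 30*21) + 2400) + 1151 = ((2 + 1296 + 630) + 2400) + 1151 = (1928 + 2400) + 1151 = 4328 + 1151 = 5479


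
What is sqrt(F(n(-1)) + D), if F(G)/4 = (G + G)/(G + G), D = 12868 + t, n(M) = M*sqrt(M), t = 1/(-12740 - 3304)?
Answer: sqrt(828345170037)/8022 ≈ 113.45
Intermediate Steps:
t = -1/16044 (t = 1/(-16044) = -1/16044 ≈ -6.2329e-5)
n(M) = M**(3/2)
D = 206454191/16044 (D = 12868 - 1/16044 = 206454191/16044 ≈ 12868.)
F(G) = 4 (F(G) = 4*((G + G)/(G + G)) = 4*((2*G)/((2*G))) = 4*((2*G)*(1/(2*G))) = 4*1 = 4)
sqrt(F(n(-1)) + D) = sqrt(4 + 206454191/16044) = sqrt(206518367/16044) = sqrt(828345170037)/8022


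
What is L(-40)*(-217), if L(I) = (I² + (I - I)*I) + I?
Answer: -338520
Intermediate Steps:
L(I) = I + I² (L(I) = (I² + 0*I) + I = (I² + 0) + I = I² + I = I + I²)
L(-40)*(-217) = -40*(1 - 40)*(-217) = -40*(-39)*(-217) = 1560*(-217) = -338520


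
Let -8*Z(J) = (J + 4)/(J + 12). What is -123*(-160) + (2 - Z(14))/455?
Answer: 133036831/6760 ≈ 19680.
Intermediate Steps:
Z(J) = -(4 + J)/(8*(12 + J)) (Z(J) = -(J + 4)/(8*(J + 12)) = -(4 + J)/(8*(12 + J)))
-123*(-160) + (2 - Z(14))/455 = -123*(-160) + (2 - (-4 - 1*14)/(8*(12 + 14)))/455 = 19680 + (2 - (-4 - 14)/(8*26))*(1/455) = 19680 + (2 - (-18)/(8*26))*(1/455) = 19680 + (2 - 1*(-9/104))*(1/455) = 19680 + (2 + 9/104)*(1/455) = 19680 + (217/104)*(1/455) = 19680 + 31/6760 = 133036831/6760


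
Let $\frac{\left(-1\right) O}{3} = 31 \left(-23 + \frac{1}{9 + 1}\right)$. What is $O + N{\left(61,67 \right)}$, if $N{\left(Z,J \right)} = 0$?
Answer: $\frac{21297}{10} \approx 2129.7$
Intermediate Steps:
$O = \frac{21297}{10}$ ($O = - 3 \cdot 31 \left(-23 + \frac{1}{9 + 1}\right) = - 3 \cdot 31 \left(-23 + \frac{1}{10}\right) = - 3 \cdot 31 \left(- \frac{229}{10}\right) = \left(-3\right) \left(- \frac{7099}{10}\right) = \frac{21297}{10} \approx 2129.7$)
$O + N{\left(61,67 \right)} = \frac{21297}{10} + 0 = \frac{21297}{10}$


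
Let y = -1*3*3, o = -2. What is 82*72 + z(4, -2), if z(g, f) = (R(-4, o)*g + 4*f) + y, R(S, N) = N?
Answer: 5879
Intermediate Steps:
y = -9 (y = -3*3 = -9)
z(g, f) = -9 - 2*g + 4*f (z(g, f) = (-2*g + 4*f) - 9 = -9 - 2*g + 4*f)
82*72 + z(4, -2) = 82*72 + (-9 - 2*4 + 4*(-2)) = 5904 + (-9 - 8 - 8) = 5904 - 25 = 5879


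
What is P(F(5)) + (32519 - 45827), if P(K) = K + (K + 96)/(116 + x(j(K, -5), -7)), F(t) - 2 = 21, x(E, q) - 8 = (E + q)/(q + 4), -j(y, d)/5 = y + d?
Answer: -890044/67 ≈ -13284.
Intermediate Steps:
j(y, d) = -5*d - 5*y (j(y, d) = -5*(y + d) = -5*(d + y) = -5*d - 5*y)
x(E, q) = 8 + (E + q)/(4 + q) (x(E, q) = 8 + (E + q)/(q + 4) = 8 + (E + q)/(4 + q))
F(t) = 23 (F(t) = 2 + 21 = 23)
P(K) = K + (96 + K)/(118 + 5*K/3) (P(K) = K + (K + 96)/(116 + (32 + (-5*(-5) - 5*K) + 9*(-7))/(4 - 7)) = K + (96 + K)/(116 + (32 + (25 - 5*K) - 63)/(-3)) = K + (96 + K)/(116 - (-6 - 5*K)/3) = K + (96 + K)/(116 + (2 + 5*K/3)) = K + (96 + K)/(118 + 5*K/3))
P(F(5)) + (32519 - 45827) = (288 + 5*23² + 357*23)/(354 + 5*23) + (32519 - 45827) = (288 + 5*529 + 8211)/(354 + 115) - 13308 = (288 + 2645 + 8211)/469 - 13308 = (1/469)*11144 - 13308 = 1592/67 - 13308 = -890044/67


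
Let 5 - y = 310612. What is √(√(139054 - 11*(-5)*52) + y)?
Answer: √(-310607 + √141914) ≈ 556.98*I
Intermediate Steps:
y = -310607 (y = 5 - 1*310612 = 5 - 310612 = -310607)
√(√(139054 - 11*(-5)*52) + y) = √(√(139054 - 11*(-5)*52) - 310607) = √(√(139054 + 55*52) - 310607) = √(√(139054 + 2860) - 310607) = √(√141914 - 310607) = √(-310607 + √141914)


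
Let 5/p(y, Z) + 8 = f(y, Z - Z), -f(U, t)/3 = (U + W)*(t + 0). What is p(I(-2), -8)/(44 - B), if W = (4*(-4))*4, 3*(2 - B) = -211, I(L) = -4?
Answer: 3/136 ≈ 0.022059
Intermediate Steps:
B = 217/3 (B = 2 - ⅓*(-211) = 2 + 211/3 = 217/3 ≈ 72.333)
W = -64 (W = -16*4 = -64)
f(U, t) = -3*t*(-64 + U) (f(U, t) = -3*(U - 64)*(t + 0) = -3*(-64 + U)*t = -3*t*(-64 + U))
p(y, Z) = -5/8 (p(y, Z) = 5/(-8 + 3*(Z - Z)*(64 - y)) = 5/(-8 + 3*0*(64 - y)) = 5/(-8 + 0) = 5/(-8) = 5*(-⅛) = -5/8)
p(I(-2), -8)/(44 - B) = -5/(8*(44 - 1*217/3)) = -5/(8*(44 - 217/3)) = -5/(8*(-85/3)) = -5/8*(-3/85) = 3/136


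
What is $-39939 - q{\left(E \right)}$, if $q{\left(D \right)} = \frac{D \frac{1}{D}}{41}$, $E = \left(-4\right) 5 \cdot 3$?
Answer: $- \frac{1637500}{41} \approx -39939.0$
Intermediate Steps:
$E = -60$ ($E = \left(-20\right) 3 = -60$)
$q{\left(D \right)} = \frac{1}{41}$ ($q{\left(D \right)} = 1 \cdot \frac{1}{41} = \frac{1}{41}$)
$-39939 - q{\left(E \right)} = -39939 - \frac{1}{41} = - \frac{1637500}{41}$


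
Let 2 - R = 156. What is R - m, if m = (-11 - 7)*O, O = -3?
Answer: -208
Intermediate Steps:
m = 54 (m = (-11 - 7)*(-3) = -18*(-3) = 54)
R = -154 (R = 2 - 1*156 = 2 - 156 = -154)
R - m = -154 - 1*54 = -154 - 54 = -208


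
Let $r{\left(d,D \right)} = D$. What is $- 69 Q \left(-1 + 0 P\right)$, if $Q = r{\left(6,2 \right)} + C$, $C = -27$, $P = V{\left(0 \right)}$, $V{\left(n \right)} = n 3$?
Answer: $-1725$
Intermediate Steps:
$V{\left(n \right)} = 3 n$
$P = 0$ ($P = 3 \cdot 0 = 0$)
$Q = -25$ ($Q = 2 - 27 = -25$)
$- 69 Q \left(-1 + 0 P\right) = \left(-69\right) \left(-25\right) \left(-1 + 0 \cdot 0\right) = 1725 \left(-1 + 0\right) = 1725 \left(-1\right) = -1725$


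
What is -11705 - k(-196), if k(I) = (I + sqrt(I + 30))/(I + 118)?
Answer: -456593/39 + I*sqrt(166)/78 ≈ -11708.0 + 0.16518*I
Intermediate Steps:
k(I) = (I + sqrt(30 + I))/(118 + I)
-11705 - k(-196) = -11705 - (-196 + sqrt(30 - 196))/(118 - 196) = -11705 - (-196 + sqrt(-166))/(-78) = -11705 - (-1)*(-196 + I*sqrt(166))/78 = -11705 - (98/39 - I*sqrt(166)/78) = -11705 + (-98/39 + I*sqrt(166)/78) = -456593/39 + I*sqrt(166)/78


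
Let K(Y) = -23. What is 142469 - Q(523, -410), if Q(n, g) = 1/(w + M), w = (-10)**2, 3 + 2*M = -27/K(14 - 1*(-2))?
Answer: 324686828/2279 ≈ 1.4247e+5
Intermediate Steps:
M = -21/23 (M = -3/2 + (-27/(-23))/2 = -3/2 + (-27*(-1/23))/2 = -3/2 + (1/2)*(27/23) = -3/2 + 27/46 = -21/23 ≈ -0.91304)
w = 100
Q(n, g) = 23/2279 (Q(n, g) = 1/(100 - 21/23) = 1/(2279/23) = 23/2279)
142469 - Q(523, -410) = 142469 - 1*23/2279 = 142469 - 23/2279 = 324686828/2279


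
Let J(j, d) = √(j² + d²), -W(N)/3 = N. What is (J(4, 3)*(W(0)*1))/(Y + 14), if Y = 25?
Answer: 0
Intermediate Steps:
W(N) = -3*N
J(j, d) = √(d² + j²)
(J(4, 3)*(W(0)*1))/(Y + 14) = (√(3² + 4²)*(-3*0*1))/(25 + 14) = (√(9 + 16)*(0*1))/39 = (√25*0)*(1/39) = (5*0)*(1/39) = 0*(1/39) = 0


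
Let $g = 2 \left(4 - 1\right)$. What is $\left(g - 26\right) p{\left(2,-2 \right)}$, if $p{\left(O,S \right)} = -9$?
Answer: $180$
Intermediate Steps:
$g = 6$ ($g = 2 \cdot 3 = 6$)
$\left(g - 26\right) p{\left(2,-2 \right)} = \left(6 - 26\right) \left(-9\right) = \left(-20\right) \left(-9\right) = 180$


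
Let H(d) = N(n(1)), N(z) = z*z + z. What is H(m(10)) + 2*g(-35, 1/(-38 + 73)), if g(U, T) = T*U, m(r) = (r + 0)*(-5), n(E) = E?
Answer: 0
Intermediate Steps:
N(z) = z + z² (N(z) = z² + z = z + z²)
m(r) = -5*r (m(r) = r*(-5) = -5*r)
H(d) = 2 (H(d) = 1*(1 + 1) = 1*2 = 2)
H(m(10)) + 2*g(-35, 1/(-38 + 73)) = 2 + 2*(-35/(-38 + 73)) = 2 + 2*(-35/35) = 2 + 2*((1/35)*(-35)) = 2 + 2*(-1) = 2 - 2 = 0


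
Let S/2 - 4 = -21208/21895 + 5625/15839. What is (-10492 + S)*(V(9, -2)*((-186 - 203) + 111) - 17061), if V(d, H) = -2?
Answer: 12003173087862494/69358981 ≈ 1.7306e+8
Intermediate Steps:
S = 2348850966/346794905 (S = 8 + 2*(-21208/21895 + 5625/15839) = 8 + 2*(-212754137/346794905) = 8 - 425508274/346794905 = 2348850966/346794905 ≈ 6.7730)
(-10492 + S)*(V(9, -2)*((-186 - 203) + 111) - 17061) = (-10492 + 2348850966/346794905)*(-2*((-186 - 203) + 111) - 17061) = -3636223292294*(-2*(-389 + 111) - 17061)/346794905 = -3636223292294*(-2*(-278) - 17061)/346794905 = -3636223292294*(556 - 17061)/346794905 = -3636223292294/346794905*(-16505) = 12003173087862494/69358981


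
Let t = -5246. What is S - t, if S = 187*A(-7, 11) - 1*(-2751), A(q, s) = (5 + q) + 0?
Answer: 7623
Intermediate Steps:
A(q, s) = 5 + q
S = 2377 (S = 187*(5 - 7) - 1*(-2751) = 187*(-2) + 2751 = -374 + 2751 = 2377)
S - t = 2377 - 1*(-5246) = 2377 + 5246 = 7623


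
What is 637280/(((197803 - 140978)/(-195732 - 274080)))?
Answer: -59880358272/11365 ≈ -5.2688e+6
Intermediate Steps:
637280/(((197803 - 140978)/(-195732 - 274080))) = 637280/((56825/(-469812))) = 637280/((56825*(-1/469812))) = 637280/(-56825/469812) = 637280*(-469812/56825) = -59880358272/11365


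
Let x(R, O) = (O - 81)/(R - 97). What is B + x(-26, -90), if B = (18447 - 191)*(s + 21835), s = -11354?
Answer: 7844986633/41 ≈ 1.9134e+8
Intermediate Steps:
x(R, O) = (-81 + O)/(-97 + R)
B = 191341136 (B = (18447 - 191)*(-11354 + 21835) = 18256*10481 = 191341136)
B + x(-26, -90) = 191341136 + (-81 - 90)/(-97 - 26) = 191341136 - 171/(-123) = 191341136 - 1/123*(-171) = 191341136 + 57/41 = 7844986633/41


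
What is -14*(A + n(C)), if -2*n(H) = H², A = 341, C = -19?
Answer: -2247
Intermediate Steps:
n(H) = -H²/2
-14*(A + n(C)) = -14*(341 - ½*(-19)²) = -14*(341 - ½*361) = -14*(341 - 361/2) = -14*321/2 = -2247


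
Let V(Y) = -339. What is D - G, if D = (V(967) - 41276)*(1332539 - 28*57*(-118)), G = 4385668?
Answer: -63295265873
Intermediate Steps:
D = -63290880205 (D = (-339 - 41276)*(1332539 - 28*57*(-118)) = -41615*(1332539 - 1596*(-118)) = -41615*(1332539 + 188328) = -41615*1520867 = -63290880205)
D - G = -63290880205 - 1*4385668 = -63290880205 - 4385668 = -63295265873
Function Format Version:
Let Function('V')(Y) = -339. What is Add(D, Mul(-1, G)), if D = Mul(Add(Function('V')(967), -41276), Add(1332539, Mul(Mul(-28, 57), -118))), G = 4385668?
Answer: -63295265873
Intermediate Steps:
D = -63290880205 (D = Mul(Add(-339, -41276), Add(1332539, Mul(Mul(-28, 57), -118))) = Mul(-41615, Add(1332539, Mul(-1596, -118))) = Mul(-41615, Add(1332539, 188328)) = Mul(-41615, 1520867) = -63290880205)
Add(D, Mul(-1, G)) = Add(-63290880205, Mul(-1, 4385668)) = Add(-63290880205, -4385668) = -63295265873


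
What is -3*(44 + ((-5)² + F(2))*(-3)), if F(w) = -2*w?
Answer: 57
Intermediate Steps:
-3*(44 + ((-5)² + F(2))*(-3)) = -3*(44 + ((-5)² - 2*2)*(-3)) = -3*(44 + (25 - 4)*(-3)) = -3*(44 + 21*(-3)) = -3*(44 - 63) = -3*(-19) = 57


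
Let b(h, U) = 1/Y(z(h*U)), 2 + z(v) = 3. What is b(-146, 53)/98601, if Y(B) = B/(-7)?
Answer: -7/98601 ≈ -7.0993e-5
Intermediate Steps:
z(v) = 1 (z(v) = -2 + 3 = 1)
Y(B) = -B/7 (Y(B) = B*(-1/7) = -B/7)
b(h, U) = -7 (b(h, U) = 1/(-1/7*1) = 1/(-1/7) = -7)
b(-146, 53)/98601 = -7/98601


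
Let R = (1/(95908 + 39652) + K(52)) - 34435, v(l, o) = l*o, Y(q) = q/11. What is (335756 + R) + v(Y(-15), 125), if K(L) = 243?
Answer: 449425999251/1491160 ≈ 3.0139e+5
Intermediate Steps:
Y(q) = q/11 (Y(q) = q*(1/11) = q/11)
R = -4635067519/135560 (R = (1/(95908 + 39652) + 243) - 34435 = (1/135560 + 243) - 34435 = 32941081/135560 - 34435 = -4635067519/135560 ≈ -34192.)
(335756 + R) + v(Y(-15), 125) = (335756 - 4635067519/135560) + ((1/11)*(-15))*125 = 40880015841/135560 - 15/11*125 = 40880015841/135560 - 1875/11 = 449425999251/1491160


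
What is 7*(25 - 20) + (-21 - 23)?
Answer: -9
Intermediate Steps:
7*(25 - 20) + (-21 - 23) = 7*5 - 44 = 35 - 44 = -9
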